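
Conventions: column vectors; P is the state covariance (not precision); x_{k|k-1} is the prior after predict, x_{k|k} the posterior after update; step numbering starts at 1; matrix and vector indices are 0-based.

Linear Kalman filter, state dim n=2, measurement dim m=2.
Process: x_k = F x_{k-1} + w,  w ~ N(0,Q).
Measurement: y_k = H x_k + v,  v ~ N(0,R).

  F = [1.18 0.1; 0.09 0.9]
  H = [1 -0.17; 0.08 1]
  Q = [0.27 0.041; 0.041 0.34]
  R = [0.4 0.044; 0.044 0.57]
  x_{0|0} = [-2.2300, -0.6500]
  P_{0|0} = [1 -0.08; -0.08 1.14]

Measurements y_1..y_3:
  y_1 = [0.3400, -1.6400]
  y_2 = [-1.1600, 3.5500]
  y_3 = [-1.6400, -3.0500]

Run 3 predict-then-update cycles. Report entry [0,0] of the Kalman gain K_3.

K[0,0] = 0.6043

step 1: x^-=[-2.6964, -0.7857]  P^-=[1.6549 0.1641; 0.1641 1.2585]  S=[2.0355 0.1243; 0.1243 1.8654]  K=[0.7928 0.1061; -0.0664 0.6861]  nu=[2.9028, -0.6386]  x^+=[-0.4627, -1.4166]  P^+=[0.3335 0.0687; 0.0687 0.3827]
step 2: x^-=[-0.6876, -1.3166]  P^-=[0.7544 0.1844; 0.1844 0.6638]  S=[1.1109 0.1734; 0.1734 1.2681]  K=[0.6343 0.1063; -0.0195 0.5377]  nu=[-0.6962, 4.9216]  x^+=[-0.6061, 1.3436]  P^+=[0.2698 0.0669; 0.0669 0.3003]
step 3: x^-=[-0.5809, 1.1547]  P^-=[0.6644 0.1683; 0.1683 0.5963]  S=[1.0244 0.1618; 0.1618 1.1975]  K=[0.6043 0.1033; -0.0154 0.5113]  nu=[-0.8628, -4.1582]  x^+=[-1.5318, -0.9580]  P^+=[0.2573 0.0649; 0.0649 0.2856]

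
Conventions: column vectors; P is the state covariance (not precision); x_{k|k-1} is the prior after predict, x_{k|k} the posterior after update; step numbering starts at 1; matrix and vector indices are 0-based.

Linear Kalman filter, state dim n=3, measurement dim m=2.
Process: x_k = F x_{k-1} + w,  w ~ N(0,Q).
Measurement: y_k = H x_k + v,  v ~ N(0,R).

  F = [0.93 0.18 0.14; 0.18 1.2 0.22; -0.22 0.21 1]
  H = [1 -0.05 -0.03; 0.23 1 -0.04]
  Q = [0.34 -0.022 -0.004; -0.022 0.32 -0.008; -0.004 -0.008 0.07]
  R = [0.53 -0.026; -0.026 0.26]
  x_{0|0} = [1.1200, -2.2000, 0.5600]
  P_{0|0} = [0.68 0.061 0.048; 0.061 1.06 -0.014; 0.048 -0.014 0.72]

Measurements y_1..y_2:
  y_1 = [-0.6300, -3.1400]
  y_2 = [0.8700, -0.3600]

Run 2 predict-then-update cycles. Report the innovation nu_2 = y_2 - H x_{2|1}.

step 1: x^-=[0.7240, -2.3152, -0.1484]  P^-=[1.0088 0.4211 0.0475; 0.4211 1.9260 0.3657; 0.0475 0.3657 0.8370]  S=[1.5005 0.5146; 0.5146 2.4043]  K=[0.6091 0.1405; -0.0834 0.8531; -0.0499 0.1534]  nu=[-1.4742, -0.9973]  x^+=[-0.3141, -3.0431, -0.2278]  P^+=[0.3165 -0.0522 -0.0032; -0.0522 0.2389 0.0733; -0.0032 0.0733 0.7846]
step 2: x^-=[-0.8718, -3.7583, -0.7978]  P^-=[0.6222 0.0613 0.0544; 0.0613 0.7282 0.3150; 0.0544 0.3150 0.9175]  S=[1.1464 0.1310; 0.1310 1.0245]  K=[0.5238 0.1304; -0.0689 0.7210; -0.0230 0.2868]  nu=[1.5299, 3.5669]  x^+=[0.3946, -1.2920, 0.1901]  P^+=[0.2724 -0.0419 0.0107; -0.0419 0.2031 0.1061; 0.0107 0.1061 0.8343]

innov = [1.5299, 3.5669]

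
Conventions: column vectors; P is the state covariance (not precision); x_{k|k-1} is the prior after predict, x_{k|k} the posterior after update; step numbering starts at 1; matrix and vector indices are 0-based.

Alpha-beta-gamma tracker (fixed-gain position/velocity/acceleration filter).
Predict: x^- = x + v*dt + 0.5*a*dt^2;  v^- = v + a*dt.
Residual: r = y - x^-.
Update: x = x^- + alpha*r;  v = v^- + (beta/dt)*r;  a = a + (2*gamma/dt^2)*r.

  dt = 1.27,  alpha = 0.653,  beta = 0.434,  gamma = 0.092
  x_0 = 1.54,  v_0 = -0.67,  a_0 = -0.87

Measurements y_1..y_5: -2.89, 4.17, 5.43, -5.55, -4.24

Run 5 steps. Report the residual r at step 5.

resid = 0.0581

step 1: x_pred=-0.0125  r=-2.8775  x^+=-1.8915  v^+=-2.7582  a^+=-1.1983
step 2: x_pred=-6.3608  r=10.5308  x^+=0.5158  v^+=-0.6813  a^+=0.0031
step 3: x_pred=-0.3470  r=5.7770  x^+=3.4254  v^+=1.2968  a^+=0.6621
step 4: x_pred=5.6063  r=-11.1563  x^+=-1.6788  v^+=-1.6748  a^+=-0.6106
step 5: x_pred=-4.2981  r=0.0581  x^+=-4.2602  v^+=-2.4303  a^+=-0.6040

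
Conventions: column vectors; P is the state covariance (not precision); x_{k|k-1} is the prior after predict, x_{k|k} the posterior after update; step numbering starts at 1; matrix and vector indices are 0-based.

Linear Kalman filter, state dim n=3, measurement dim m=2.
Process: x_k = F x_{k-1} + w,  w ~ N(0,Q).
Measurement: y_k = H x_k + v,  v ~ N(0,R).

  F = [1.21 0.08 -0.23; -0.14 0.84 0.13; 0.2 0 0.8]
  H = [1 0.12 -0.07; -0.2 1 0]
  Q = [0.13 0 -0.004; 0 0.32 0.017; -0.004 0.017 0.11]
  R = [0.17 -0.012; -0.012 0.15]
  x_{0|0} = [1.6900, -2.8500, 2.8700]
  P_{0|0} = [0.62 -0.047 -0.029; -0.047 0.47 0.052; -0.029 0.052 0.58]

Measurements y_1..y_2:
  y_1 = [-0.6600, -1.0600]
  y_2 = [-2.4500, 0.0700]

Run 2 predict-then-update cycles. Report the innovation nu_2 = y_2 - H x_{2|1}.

innov = [-1.2849, 0.5870]

step 1: x^-=[1.1568, -2.2575, 2.6340]  P^-=[1.0766 -0.1530 0.0152; -0.1530 0.6971 0.0895; 0.0152 0.0895 0.4967]  S=[1.2187 -0.2991; -0.2991 0.9513]  K=[0.8370 -0.1241; 0.1361 0.8077; 0.0163 0.0960]  nu=[-1.3615, 1.4289]  x^+=[-0.1600, -1.2888, 2.7490]  P^+=[0.1460 0.0006 0.0333; 0.0006 0.1196 0.0209; 0.0333 0.0209 0.4886]
step 2: x^-=[-0.9290, -0.7028, 2.1672]  P^-=[0.3512 -0.0283 -0.0265; -0.0283 0.4187 0.0750; -0.0265 0.0750 0.4392]  S=[0.5251 -0.0652; -0.0652 0.5941]  K=[0.6543 -0.0940; 0.1223 0.7278; -0.0761 0.1268]  nu=[-1.2849, 0.5870]  x^+=[-1.8250, -0.4327, 2.3394]  P^+=[0.1132 0.0007 0.0126; 0.0007 0.1078 0.0225; 0.0126 0.0225 0.4253]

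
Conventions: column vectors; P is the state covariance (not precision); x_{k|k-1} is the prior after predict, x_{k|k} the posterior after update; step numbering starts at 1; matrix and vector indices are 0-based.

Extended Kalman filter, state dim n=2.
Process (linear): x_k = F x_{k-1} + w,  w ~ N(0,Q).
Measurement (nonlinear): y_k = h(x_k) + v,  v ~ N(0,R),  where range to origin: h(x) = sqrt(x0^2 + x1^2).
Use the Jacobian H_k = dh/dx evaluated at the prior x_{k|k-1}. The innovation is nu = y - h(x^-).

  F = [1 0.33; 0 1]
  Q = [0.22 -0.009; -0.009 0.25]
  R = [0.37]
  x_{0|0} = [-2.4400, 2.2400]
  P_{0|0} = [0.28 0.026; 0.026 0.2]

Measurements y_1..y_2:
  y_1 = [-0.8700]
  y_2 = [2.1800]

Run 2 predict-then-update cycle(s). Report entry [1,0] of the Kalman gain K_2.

K[1,0] = 0.5883

step 1: x^-=[-1.7008, 2.2400]  P^-=[0.5389 0.0830; 0.0830 0.4500]  H_jac=[-0.6047 0.7964]  S=[0.7726]  K=[-0.3363; 0.3989]  nu=[-3.6825]  x^+=[-0.4624, 0.7709]  P^+=[0.4516 0.1866; 0.1866 0.3270]
step 2: x^-=[-0.2080, 0.7709]  P^-=[0.8304 0.2856; 0.2856 0.5770]  H_jac=[-0.2605 0.9655]  S=[0.8206]  K=[0.0724; 0.5883]  nu=[1.3815]  x^+=[-0.1080, 1.5836]  P^+=[0.8261 0.2506; 0.2506 0.2931]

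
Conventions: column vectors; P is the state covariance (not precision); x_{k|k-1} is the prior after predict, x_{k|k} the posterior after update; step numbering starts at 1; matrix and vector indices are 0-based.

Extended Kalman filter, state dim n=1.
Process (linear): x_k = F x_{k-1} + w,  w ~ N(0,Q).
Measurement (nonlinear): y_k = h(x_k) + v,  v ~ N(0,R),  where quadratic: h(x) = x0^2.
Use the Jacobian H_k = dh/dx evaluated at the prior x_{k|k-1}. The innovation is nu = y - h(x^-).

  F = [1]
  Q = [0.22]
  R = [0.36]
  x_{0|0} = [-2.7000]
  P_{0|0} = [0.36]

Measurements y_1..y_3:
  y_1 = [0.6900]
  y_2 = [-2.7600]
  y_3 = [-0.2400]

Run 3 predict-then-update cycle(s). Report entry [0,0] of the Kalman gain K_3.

K[0,0] = -0.1084

step 1: x^-=[-2.7000]  P^-=[0.5800]  H_jac=[-5.4000]  S=[17.2728]  K=[-0.1813]  nu=[-6.6000]  x^+=[-1.5033]  P^+=[0.0121]
step 2: x^-=[-1.5033]  P^-=[0.2321]  H_jac=[-3.0065]  S=[2.4579]  K=[-0.2839]  nu=[-5.0198]  x^+=[-0.0782]  P^+=[0.0340]
step 3: x^-=[-0.0782]  P^-=[0.2540]  H_jac=[-0.1563]  S=[0.3662]  K=[-0.1084]  nu=[-0.2461]  x^+=[-0.0515]  P^+=[0.2497]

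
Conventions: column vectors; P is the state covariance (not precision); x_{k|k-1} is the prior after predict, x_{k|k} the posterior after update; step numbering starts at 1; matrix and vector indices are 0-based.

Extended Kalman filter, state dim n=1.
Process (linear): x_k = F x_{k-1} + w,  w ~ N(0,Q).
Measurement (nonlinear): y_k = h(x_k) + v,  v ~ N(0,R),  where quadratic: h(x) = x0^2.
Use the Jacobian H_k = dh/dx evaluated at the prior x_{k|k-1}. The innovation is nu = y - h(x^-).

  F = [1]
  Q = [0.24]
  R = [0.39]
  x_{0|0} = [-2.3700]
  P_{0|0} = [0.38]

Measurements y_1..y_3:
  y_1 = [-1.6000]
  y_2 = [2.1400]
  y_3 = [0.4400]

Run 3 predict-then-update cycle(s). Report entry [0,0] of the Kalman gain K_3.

step 1: x^-=[-2.3700]  P^-=[0.6200]  H_jac=[-4.7400]  S=[14.3199]  K=[-0.2052]  nu=[-7.2169]  x^+=[-0.8889]  P^+=[0.0169]
step 2: x^-=[-0.8889]  P^-=[0.2569]  H_jac=[-1.7778]  S=[1.2019]  K=[-0.3800]  nu=[1.3498]  x^+=[-1.4018]  P^+=[0.0834]
step 3: x^-=[-1.4018]  P^-=[0.3234]  H_jac=[-2.8036]  S=[2.9317]  K=[-0.3092]  nu=[-1.5251]  x^+=[-0.9302]  P^+=[0.0430]

K[0,0] = -0.3092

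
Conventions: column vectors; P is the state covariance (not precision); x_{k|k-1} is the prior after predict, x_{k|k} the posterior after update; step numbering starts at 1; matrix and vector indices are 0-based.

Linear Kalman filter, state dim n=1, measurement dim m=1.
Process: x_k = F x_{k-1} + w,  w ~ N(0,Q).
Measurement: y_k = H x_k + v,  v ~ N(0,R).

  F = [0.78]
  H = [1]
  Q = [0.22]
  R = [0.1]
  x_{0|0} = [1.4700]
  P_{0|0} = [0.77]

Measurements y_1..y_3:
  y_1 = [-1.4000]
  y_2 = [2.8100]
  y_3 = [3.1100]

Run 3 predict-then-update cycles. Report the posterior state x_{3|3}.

step 1: x^-=[1.1466]  P^-=[0.6885]  S=[0.7885]  K=[0.8732]  nu=[-2.5466]  x^+=[-1.0770]  P^+=[0.0873]
step 2: x^-=[-0.8401]  P^-=[0.2731]  S=[0.3731]  K=[0.7320]  nu=[3.6501]  x^+=[1.8318]  P^+=[0.0732]
step 3: x^-=[1.4288]  P^-=[0.2645]  S=[0.3645]  K=[0.7257]  nu=[1.6812]  x^+=[2.6488]  P^+=[0.0726]

x_post = [2.6488]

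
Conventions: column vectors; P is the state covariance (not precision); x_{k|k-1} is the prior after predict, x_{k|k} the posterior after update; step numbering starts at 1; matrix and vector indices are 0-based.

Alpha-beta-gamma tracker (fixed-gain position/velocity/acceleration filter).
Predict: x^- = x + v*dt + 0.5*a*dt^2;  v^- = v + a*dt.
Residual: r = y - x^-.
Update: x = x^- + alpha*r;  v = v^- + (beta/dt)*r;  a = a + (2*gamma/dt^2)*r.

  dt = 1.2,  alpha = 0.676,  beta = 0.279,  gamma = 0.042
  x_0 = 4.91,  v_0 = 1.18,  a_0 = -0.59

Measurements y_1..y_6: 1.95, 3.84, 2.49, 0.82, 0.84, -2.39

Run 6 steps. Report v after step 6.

v_post = -2.4252

step 1: x_pred=5.9012  r=-3.9512  x^+=3.2302  v^+=-0.4467  a^+=-0.8205
step 2: x_pred=2.1035  r=1.7365  x^+=3.2774  v^+=-1.0275  a^+=-0.7192
step 3: x_pred=1.5266  r=0.9634  x^+=2.1778  v^+=-1.6665  a^+=-0.6630
step 4: x_pred=-0.2993  r=1.1193  x^+=0.4573  v^+=-2.2019  a^+=-0.5977
step 5: x_pred=-2.6152  r=3.4552  x^+=-0.2795  v^+=-2.1157  a^+=-0.3961
step 6: x_pred=-3.1036  r=0.7136  x^+=-2.6212  v^+=-2.4252  a^+=-0.3545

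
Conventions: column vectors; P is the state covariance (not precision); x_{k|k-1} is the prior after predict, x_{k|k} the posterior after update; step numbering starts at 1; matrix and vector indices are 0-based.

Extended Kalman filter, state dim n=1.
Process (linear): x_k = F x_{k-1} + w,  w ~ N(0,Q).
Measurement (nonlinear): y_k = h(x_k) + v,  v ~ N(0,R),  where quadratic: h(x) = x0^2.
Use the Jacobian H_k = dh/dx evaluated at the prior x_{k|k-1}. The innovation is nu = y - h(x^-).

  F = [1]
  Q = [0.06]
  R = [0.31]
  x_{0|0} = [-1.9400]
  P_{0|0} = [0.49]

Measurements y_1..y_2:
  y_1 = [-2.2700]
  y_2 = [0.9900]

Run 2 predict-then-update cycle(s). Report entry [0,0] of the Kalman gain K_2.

K[0,0] = -0.1893

step 1: x^-=[-1.9400]  P^-=[0.5500]  H_jac=[-3.8800]  S=[8.5899]  K=[-0.2484]  nu=[-6.0336]  x^+=[-0.4411]  P^+=[0.0198]
step 2: x^-=[-0.4411]  P^-=[0.0798]  H_jac=[-0.8821]  S=[0.3721]  K=[-0.1893]  nu=[0.7955]  x^+=[-0.5916]  P^+=[0.0665]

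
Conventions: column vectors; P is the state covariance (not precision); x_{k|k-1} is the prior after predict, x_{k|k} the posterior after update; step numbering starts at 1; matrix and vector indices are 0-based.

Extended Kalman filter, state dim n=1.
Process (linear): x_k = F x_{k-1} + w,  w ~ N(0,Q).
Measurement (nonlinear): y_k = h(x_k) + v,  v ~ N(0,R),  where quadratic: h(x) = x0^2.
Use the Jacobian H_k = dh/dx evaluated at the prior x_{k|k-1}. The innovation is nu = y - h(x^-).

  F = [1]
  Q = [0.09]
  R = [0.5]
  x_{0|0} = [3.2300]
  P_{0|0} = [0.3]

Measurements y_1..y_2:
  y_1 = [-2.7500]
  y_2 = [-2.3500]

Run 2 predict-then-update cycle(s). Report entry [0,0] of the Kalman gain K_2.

step 1: x^-=[3.2300]  P^-=[0.3900]  H_jac=[6.4600]  S=[16.7753]  K=[0.1502]  nu=[-13.1829]  x^+=[1.2501]  P^+=[0.0116]
step 2: x^-=[1.2501]  P^-=[0.1016]  H_jac=[2.5003]  S=[1.1353]  K=[0.2238]  nu=[-3.9128]  x^+=[0.3744]  P^+=[0.0448]

K[0,0] = 0.2238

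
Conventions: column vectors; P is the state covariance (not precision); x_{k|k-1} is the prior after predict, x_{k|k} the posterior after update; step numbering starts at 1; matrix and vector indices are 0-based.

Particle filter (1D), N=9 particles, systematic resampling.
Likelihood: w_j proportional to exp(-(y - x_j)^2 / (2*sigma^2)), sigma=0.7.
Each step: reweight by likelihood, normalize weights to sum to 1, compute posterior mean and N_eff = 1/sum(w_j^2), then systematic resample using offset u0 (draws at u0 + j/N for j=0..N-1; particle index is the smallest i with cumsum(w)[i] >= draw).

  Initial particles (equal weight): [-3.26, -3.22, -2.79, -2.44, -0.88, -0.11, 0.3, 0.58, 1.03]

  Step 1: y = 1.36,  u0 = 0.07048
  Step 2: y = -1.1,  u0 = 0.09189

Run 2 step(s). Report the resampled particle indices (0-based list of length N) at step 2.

resampled_idx = [0, 0, 1, 1, 1, 2, 3, 4, 8]

step 1: w=[0.0000, 0.0000, 0.0000, 0.0000, 0.0032, 0.0591, 0.1702, 0.2880, 0.4795]  mean=0.7027  Neff=2.8959  idx=[6, 6, 7, 7, 7, 8, 8, 8, 8]
step 2: w=[0.2831, 0.2831, 0.1174, 0.1174, 0.1174, 0.0204, 0.0204, 0.0204, 0.0204]  mean=0.4582  Neff=4.9196  idx=[0, 0, 1, 1, 1, 2, 3, 4, 8]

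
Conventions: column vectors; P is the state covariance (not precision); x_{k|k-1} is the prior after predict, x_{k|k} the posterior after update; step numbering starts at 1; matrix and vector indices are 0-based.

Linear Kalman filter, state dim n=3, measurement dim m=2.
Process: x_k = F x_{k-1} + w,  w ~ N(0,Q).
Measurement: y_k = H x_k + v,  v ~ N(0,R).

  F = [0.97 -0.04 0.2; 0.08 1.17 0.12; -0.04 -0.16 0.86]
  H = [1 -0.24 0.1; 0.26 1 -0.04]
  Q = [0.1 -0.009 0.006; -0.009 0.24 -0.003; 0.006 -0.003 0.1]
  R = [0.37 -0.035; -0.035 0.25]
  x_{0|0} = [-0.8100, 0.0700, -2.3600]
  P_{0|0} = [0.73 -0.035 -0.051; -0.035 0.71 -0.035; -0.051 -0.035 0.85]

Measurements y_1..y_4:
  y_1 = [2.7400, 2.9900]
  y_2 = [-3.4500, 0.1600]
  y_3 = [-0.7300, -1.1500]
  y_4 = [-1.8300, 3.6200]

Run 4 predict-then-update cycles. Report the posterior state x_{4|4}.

x_post = [-1.0538, 2.2132, -1.6724]

step 1: x^-=[-1.2605, -0.2661, -2.0084]  P^-=[0.8055 -0.0196 0.0940; -0.0196 1.2115 -0.0863; 0.0940 -0.0863 0.7607]  S=[1.2852 -0.1485; -0.1485 1.5119]  K=[0.6594 0.1878; -0.1575 0.7847; 0.1430 -0.0470]  nu=[4.1375, 3.5035]  x^+=[2.1259, 1.8315, -1.5813]  P^+=[0.2301 -0.0365 -0.0145; -0.0365 0.2118 0.0162; -0.0145 0.0162 0.7291]
step 2: x^-=[1.6726, 2.1232, -1.7380]  P^-=[0.3430 -0.0231 0.1164; -0.0231 0.5394 0.0491; 0.1164 0.0491 0.6411]  S=[0.7824 -0.0958; -0.0958 0.7952]  K=[0.4767 0.1346; -0.1085 0.6552; 0.2273 0.0949]  nu=[-4.4392, -2.4676]  x^+=[-0.7760, 0.9882, -2.9811]  P^+=[0.1630 -0.0243 0.0287; -0.0243 0.1752 0.0322; 0.0287 0.0322 0.5977]
step 3: x^-=[-1.3885, 0.7364, -2.6908]  P^-=[0.2901 -0.0065 0.1289; -0.0065 0.4945 0.0604; 0.1289 0.0604 0.5356]  S=[0.7199 -0.0817; -0.0817 0.7541]  K=[0.4380 0.1320; -0.0928 0.6403; 0.2473 0.1230]  nu=[1.1043, -1.6330]  x^+=[-1.1204, -0.4117, -2.6185]  P^+=[0.1483 -0.0190 0.0458; -0.0190 0.1695 0.0296; 0.0458 0.0296 0.4852]
step 4: x^-=[-1.5940, -0.8856, -2.1412]  P^-=[0.2780 -0.0025 0.1236; -0.0025 0.4855 0.0481; 0.1236 0.0481 0.4519]  S=[0.7040 -0.0799; -0.0799 0.7473]  K=[0.4282 0.1325; -0.0900 0.6366; 0.2356 0.1084]  nu=[-0.2344, 4.8344]  x^+=[-1.0538, 2.2132, -1.6724]  P^+=[0.1448 -0.0176 0.0480; -0.0176 0.1678 0.0227; 0.0480 0.0227 0.4081]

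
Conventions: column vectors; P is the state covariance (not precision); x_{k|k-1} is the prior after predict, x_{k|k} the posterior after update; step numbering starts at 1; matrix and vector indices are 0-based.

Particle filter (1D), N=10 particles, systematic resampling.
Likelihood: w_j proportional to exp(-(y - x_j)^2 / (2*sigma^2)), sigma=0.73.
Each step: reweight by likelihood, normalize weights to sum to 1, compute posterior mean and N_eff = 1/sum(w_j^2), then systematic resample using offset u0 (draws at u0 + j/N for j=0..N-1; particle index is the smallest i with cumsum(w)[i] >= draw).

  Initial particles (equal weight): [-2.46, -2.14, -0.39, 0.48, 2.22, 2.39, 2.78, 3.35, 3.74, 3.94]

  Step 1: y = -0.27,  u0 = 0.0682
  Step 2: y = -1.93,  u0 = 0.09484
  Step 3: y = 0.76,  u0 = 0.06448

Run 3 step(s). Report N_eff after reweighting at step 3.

N_eff = 7.7187

step 1: w=[0.0068, 0.0231, 0.6054, 0.3620, 0.0018, 0.0008, 0.0001, 0.0000, 0.0000, 0.0000]  mean=-0.1222  Neff=2.0075  idx=[2, 2, 2, 2, 2, 2, 3, 3, 3, 3]
step 2: w=[0.1624, 0.1624, 0.1624, 0.1624, 0.1624, 0.1624, 0.0065, 0.0065, 0.0065, 0.0065]  mean=-0.3675  Neff=6.3158  idx=[0, 1, 1, 2, 3, 3, 4, 4, 5, 9]
step 3: w=[0.0819, 0.0819, 0.0819, 0.0819, 0.0819, 0.0819, 0.0819, 0.0819, 0.0819, 0.2631]  mean=-0.1611  Neff=7.7187  idx=[0, 2, 3, 4, 5, 6, 8, 9, 9, 9]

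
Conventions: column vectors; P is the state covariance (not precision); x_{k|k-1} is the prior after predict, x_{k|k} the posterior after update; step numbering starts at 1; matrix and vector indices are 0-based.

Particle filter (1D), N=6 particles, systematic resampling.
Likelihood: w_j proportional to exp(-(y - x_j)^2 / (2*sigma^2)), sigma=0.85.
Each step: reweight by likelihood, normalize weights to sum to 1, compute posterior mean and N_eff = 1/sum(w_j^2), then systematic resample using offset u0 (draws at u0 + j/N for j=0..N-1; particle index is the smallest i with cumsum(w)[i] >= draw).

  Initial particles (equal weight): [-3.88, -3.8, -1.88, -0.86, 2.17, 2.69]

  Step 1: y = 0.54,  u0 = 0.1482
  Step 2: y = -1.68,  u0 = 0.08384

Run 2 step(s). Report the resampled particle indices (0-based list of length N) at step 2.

step 1: w=[0.0000, 0.0000, 0.0366, 0.5425, 0.3349, 0.0859]  mean=0.4226  Neff=2.4082  idx=[3, 3, 3, 4, 4, 5]
step 2: w=[0.3333, 0.3333, 0.3333, 0.0000, 0.0000, 0.0000]  mean=-0.8599  Neff=3.0002  idx=[0, 0, 1, 1, 2, 2]

resampled_idx = [0, 0, 1, 1, 2, 2]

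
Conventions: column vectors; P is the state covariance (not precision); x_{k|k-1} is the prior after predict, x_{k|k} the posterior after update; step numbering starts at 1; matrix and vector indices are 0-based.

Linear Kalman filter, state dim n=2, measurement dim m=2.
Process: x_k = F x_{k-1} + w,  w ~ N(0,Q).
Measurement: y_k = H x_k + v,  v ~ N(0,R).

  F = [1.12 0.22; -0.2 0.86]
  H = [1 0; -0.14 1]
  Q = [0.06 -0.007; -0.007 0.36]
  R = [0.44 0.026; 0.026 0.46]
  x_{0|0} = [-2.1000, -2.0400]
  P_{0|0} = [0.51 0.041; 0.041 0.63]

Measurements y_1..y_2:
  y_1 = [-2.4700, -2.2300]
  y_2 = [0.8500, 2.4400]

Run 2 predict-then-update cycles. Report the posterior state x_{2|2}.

x_post = [-1.3386, 0.6463]

step 1: x^-=[-2.8008, -1.3344]  P^-=[0.7504 0.0356; 0.0356 0.8322]  S=[1.1904 -0.0434; -0.0434 1.2970]  K=[0.6292 -0.0325; 0.0533 0.6396]  nu=[0.3308, -1.2877]  x^+=[-2.5509, -2.1404]  P^+=[0.2760 0.0401; 0.0401 0.3012]
step 2: x^-=[-3.3279, -1.3306]  P^-=[0.4405 0.0250; 0.0250 0.5800]  S=[0.8805 -0.0107; -0.0107 1.0417]  K=[0.4999 -0.0301; 0.0351 0.5538]  nu=[4.1779, 3.3047]  x^+=[-1.3386, 0.6463]  P^+=[0.2192 0.0298; 0.0298 0.2599]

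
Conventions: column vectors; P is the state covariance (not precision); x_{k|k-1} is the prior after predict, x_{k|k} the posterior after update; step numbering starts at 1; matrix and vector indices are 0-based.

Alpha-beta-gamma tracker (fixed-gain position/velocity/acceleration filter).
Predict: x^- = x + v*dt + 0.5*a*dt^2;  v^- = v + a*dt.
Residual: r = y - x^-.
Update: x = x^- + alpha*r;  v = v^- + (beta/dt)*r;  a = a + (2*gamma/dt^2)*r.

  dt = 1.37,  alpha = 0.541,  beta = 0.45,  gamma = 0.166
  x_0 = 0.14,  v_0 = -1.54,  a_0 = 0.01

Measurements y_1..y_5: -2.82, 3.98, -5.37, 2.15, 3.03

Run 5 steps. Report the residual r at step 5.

resid = -0.2993

step 1: x_pred=-1.9604  r=-0.8596  x^+=-2.4255  v^+=-1.8086  a^+=-0.1420
step 2: x_pred=-5.0366  r=9.0166  x^+=-0.1586  v^+=0.9584  a^+=1.4529
step 3: x_pred=2.5178  r=-7.8878  x^+=-1.7495  v^+=0.3579  a^+=0.0576
step 4: x_pred=-1.2050  r=3.3550  x^+=0.6100  v^+=1.5389  a^+=0.6511
step 5: x_pred=3.3293  r=-0.2993  x^+=3.1674  v^+=2.3325  a^+=0.5981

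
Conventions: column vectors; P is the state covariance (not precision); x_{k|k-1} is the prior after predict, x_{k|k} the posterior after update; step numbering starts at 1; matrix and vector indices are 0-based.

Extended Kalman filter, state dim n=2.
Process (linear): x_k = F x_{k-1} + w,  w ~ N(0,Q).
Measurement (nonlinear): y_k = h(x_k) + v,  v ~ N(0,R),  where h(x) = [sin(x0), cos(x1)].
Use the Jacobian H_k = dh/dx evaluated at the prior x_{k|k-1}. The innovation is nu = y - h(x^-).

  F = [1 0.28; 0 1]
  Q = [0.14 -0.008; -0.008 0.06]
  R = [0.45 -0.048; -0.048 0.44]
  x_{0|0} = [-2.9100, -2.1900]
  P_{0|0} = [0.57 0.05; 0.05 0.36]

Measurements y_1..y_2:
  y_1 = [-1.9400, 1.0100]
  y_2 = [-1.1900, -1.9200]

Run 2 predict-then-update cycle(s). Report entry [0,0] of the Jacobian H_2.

step 1: x^-=[-3.5232, -2.1900]  P^-=[0.7662 0.1428; 0.1428 0.4200]  H_jac=[-0.9281 0.0000; 0.0000 0.8143]  S=[1.1100 -0.1559; -0.1559 0.7185]  K=[-0.6374 0.0235; -0.0542 0.4643]  nu=[-2.3124, 1.5904]  x^+=[-2.0119, -1.3264]  P^+=[0.3103 0.0503; 0.0503 0.2540]
step 2: x^-=[-2.3833, -1.3264]  P^-=[0.4983 0.1134; 0.1134 0.3140]  H_jac=[-0.7260 0.0000; 0.0000 0.9703]  S=[0.7127 -0.1279; -0.1279 0.7356]  K=[-0.4963 0.0633; -0.0425 0.4068]  nu=[-0.5023, -2.1620]  x^+=[-2.2709, -2.1845]  P^+=[0.3118 0.0533; 0.0533 0.1866]

H_jac[0,0] = -0.7260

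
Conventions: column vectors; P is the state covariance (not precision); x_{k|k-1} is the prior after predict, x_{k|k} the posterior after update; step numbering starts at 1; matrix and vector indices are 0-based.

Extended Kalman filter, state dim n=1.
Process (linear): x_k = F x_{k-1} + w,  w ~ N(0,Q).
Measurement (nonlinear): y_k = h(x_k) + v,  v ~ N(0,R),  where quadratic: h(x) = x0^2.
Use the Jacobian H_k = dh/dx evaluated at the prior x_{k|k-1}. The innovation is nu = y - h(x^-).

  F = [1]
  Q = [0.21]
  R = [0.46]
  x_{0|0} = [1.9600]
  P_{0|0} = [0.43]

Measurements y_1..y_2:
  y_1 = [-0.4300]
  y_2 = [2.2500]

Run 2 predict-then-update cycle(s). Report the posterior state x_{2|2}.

x_post = [1.4058]

step 1: x^-=[1.9600]  P^-=[0.6400]  H_jac=[3.9200]  S=[10.2945]  K=[0.2437]  nu=[-4.2716]  x^+=[0.9190]  P^+=[0.0286]
step 2: x^-=[0.9190]  P^-=[0.2386]  H_jac=[1.8380]  S=[1.2660]  K=[0.3464]  nu=[1.4054]  x^+=[1.4058]  P^+=[0.0867]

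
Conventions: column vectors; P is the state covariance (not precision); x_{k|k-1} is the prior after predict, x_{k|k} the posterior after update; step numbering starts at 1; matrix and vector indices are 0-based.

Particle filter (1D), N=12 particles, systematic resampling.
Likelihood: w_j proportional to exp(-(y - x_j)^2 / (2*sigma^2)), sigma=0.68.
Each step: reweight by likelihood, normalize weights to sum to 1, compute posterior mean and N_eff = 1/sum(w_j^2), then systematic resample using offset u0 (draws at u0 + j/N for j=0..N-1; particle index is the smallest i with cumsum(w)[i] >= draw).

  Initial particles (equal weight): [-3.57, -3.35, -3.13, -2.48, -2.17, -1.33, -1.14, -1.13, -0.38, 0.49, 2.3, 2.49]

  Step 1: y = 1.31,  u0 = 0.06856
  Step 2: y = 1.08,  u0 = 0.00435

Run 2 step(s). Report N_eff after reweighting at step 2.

N_eff = 8.2111

step 1: w=[0.0000, 0.0000, 0.0000, 0.0000, 0.0000, 0.0005, 0.0014, 0.0015, 0.0414, 0.4390, 0.3148, 0.2015]  mean=1.4213  Neff=2.9929  idx=[9, 9, 9, 9, 9, 10, 10, 10, 10, 11, 11, 11]
step 2: w=[0.1498, 0.1498, 0.1498, 0.1498, 0.1498, 0.0437, 0.0437, 0.0437, 0.0437, 0.0254, 0.0254, 0.0254]  mean=0.9587  Neff=8.2111  idx=[0, 0, 1, 1, 2, 2, 3, 3, 4, 5, 7, 8]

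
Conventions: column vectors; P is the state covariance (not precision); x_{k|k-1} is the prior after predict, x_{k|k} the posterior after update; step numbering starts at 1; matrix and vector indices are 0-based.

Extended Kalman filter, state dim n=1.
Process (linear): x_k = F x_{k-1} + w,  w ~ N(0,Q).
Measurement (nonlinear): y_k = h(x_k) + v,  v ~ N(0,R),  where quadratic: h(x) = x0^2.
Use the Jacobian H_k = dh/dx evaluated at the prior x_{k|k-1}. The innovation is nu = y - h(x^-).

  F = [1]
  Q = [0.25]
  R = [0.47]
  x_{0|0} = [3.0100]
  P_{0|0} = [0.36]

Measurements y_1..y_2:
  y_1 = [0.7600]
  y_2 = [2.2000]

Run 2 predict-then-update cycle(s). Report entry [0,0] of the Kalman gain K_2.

step 1: x^-=[3.0100]  P^-=[0.6100]  H_jac=[6.0200]  S=[22.5766]  K=[0.1627]  nu=[-8.3001]  x^+=[1.6599]  P^+=[0.0127]
step 2: x^-=[1.6599]  P^-=[0.2627]  H_jac=[3.3199]  S=[3.3654]  K=[0.2591]  nu=[-0.5554]  x^+=[1.5160]  P^+=[0.0367]

K[0,0] = 0.2591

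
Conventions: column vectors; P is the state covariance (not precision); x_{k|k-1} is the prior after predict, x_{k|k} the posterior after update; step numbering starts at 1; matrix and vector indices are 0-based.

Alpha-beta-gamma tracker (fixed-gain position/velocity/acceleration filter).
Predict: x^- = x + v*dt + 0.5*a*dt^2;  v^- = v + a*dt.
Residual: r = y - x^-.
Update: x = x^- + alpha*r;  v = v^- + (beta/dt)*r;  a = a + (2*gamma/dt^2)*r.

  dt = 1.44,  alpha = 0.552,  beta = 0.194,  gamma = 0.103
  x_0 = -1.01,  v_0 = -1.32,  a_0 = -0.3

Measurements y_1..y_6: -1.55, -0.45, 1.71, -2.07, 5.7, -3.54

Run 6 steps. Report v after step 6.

v_post = 2.4043

step 1: x_pred=-3.2218  r=1.6718  x^+=-2.2990  v^+=-1.5268  a^+=-0.1339
step 2: x_pred=-4.6364  r=4.1864  x^+=-2.3255  v^+=-1.1556  a^+=0.2820
step 3: x_pred=-3.6972  r=5.4072  x^+=-0.7124  v^+=-0.0211  a^+=0.8192
step 4: x_pred=0.1065  r=-2.1765  x^+=-1.0949  v^+=0.8653  a^+=0.6029
step 5: x_pred=0.7762  r=4.9238  x^+=3.4941  v^+=2.3968  a^+=1.0921
step 6: x_pred=8.0778  r=-11.6178  x^+=1.6648  v^+=2.4043  a^+=-0.0621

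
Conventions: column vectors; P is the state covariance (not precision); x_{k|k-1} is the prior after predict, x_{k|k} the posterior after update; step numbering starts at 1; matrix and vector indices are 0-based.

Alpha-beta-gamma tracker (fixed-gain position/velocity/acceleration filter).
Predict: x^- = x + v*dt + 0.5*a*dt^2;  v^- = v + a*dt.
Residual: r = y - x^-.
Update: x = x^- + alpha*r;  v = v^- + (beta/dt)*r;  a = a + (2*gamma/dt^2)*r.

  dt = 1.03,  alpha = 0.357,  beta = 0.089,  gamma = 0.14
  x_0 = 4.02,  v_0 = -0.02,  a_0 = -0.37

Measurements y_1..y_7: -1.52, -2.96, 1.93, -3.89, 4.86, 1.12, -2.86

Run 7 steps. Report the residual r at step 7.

step 1: x_pred=3.8031  r=-5.3231  x^+=1.9028  v^+=-0.8611  a^+=-1.7749
step 2: x_pred=0.0744  r=-3.0344  x^+=-1.0089  v^+=-2.9514  a^+=-2.5758
step 3: x_pred=-5.4152  r=7.3452  x^+=-2.7929  v^+=-4.9698  a^+=-0.6372
step 4: x_pred=-8.2498  r=4.3598  x^+=-6.6934  v^+=-5.2494  a^+=0.5135
step 5: x_pred=-11.8278  r=16.6878  x^+=-5.8703  v^+=-3.2785  a^+=4.9179
step 6: x_pred=-6.6385  r=7.7585  x^+=-3.8687  v^+=2.4573  a^+=6.9655
step 7: x_pred=2.3572  r=-5.2172  x^+=0.4946  v^+=9.1810  a^+=5.5886

resid = -5.2172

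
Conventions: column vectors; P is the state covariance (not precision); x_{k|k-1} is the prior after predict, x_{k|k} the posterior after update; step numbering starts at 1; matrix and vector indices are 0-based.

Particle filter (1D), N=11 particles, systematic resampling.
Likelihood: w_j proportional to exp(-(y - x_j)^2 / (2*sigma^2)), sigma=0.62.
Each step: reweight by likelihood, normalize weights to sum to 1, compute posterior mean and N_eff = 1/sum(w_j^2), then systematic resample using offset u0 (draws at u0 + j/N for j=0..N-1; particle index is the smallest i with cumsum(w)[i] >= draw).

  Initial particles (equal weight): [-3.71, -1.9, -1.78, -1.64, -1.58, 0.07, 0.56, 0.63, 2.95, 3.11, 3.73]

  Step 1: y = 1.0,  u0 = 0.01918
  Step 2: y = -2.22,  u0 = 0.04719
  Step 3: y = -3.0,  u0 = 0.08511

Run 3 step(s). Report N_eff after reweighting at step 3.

N_eff = 10.0290

step 1: w=[0.0000, 0.0000, 0.0000, 0.0001, 0.0001, 0.1665, 0.3988, 0.4293, 0.0036, 0.0016, 0.0000]  mean=0.5209  Neff=2.6951  idx=[5, 5, 6, 6, 6, 6, 6, 7, 7, 7, 7]
step 2: w=[0.4363, 0.4363, 0.0172, 0.0172, 0.0172, 0.0172, 0.0172, 0.0103, 0.0103, 0.0103, 0.0103]  mean=0.1353  Neff=2.6138  idx=[0, 0, 0, 0, 0, 1, 1, 1, 1, 1, 6]
step 3: w=[0.0999, 0.0999, 0.0999, 0.0999, 0.0999, 0.0999, 0.0999, 0.0999, 0.0999, 0.0999, 0.0015]  mean=0.0707  Neff=10.0290  idx=[0, 1, 2, 3, 4, 5, 6, 7, 8, 9, 9]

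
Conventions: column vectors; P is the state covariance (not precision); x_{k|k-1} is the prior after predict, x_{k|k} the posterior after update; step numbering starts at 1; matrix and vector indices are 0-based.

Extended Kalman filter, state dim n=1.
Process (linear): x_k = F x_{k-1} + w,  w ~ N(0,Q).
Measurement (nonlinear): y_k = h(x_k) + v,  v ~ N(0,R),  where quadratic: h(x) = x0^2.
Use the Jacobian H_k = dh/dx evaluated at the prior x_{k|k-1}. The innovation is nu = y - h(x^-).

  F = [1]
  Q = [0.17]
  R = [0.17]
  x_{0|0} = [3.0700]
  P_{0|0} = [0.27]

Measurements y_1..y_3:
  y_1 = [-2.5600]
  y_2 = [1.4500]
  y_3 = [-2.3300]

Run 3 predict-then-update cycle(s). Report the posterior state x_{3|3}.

step 1: x^-=[3.0700]  P^-=[0.4400]  H_jac=[6.1400]  S=[16.7578]  K=[0.1612]  nu=[-11.9849]  x^+=[1.1379]  P^+=[0.0045]
step 2: x^-=[1.1379]  P^-=[0.1745]  H_jac=[2.2757]  S=[1.0735]  K=[0.3698]  nu=[0.1553]  x^+=[1.1953]  P^+=[0.0276]
step 3: x^-=[1.1953]  P^-=[0.1976]  H_jac=[2.3906]  S=[1.2994]  K=[0.3636]  nu=[-3.7587]  x^+=[-0.1713]  P^+=[0.0259]

x_post = [-0.1713]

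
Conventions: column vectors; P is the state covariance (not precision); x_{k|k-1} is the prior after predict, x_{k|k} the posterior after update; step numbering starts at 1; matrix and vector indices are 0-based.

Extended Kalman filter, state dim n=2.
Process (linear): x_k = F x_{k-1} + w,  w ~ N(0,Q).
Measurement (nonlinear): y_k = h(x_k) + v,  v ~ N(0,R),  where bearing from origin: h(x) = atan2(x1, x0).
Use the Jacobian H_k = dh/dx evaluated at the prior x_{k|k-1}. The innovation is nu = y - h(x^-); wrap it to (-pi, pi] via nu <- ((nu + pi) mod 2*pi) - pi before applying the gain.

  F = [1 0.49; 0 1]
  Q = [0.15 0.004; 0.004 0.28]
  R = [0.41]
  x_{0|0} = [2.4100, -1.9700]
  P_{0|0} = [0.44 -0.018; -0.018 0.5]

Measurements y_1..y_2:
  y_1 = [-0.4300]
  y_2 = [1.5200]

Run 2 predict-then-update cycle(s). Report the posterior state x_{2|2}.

step 1: x^-=[1.4447, -1.9700]  P^-=[0.6924 0.2310; 0.2310 0.7800]  H_jac=[0.3301 0.2421]  S=[0.5681]  K=[0.5008; 0.4666]  nu=[0.5080]  x^+=[1.6991, -1.7329]  P^+=[0.5500 0.0983; 0.0983 0.6563]
step 2: x^-=[0.8500, -1.7329]  P^-=[0.9538 0.4239; 0.4239 0.9363]  H_jac=[0.4652 0.2281]  S=[0.7551]  K=[0.7157; 0.5440]  nu=[2.6348]  x^+=[2.7356, -0.2996]  P^+=[0.5671 0.1299; 0.1299 0.7128]

x_post = [2.7356, -0.2996]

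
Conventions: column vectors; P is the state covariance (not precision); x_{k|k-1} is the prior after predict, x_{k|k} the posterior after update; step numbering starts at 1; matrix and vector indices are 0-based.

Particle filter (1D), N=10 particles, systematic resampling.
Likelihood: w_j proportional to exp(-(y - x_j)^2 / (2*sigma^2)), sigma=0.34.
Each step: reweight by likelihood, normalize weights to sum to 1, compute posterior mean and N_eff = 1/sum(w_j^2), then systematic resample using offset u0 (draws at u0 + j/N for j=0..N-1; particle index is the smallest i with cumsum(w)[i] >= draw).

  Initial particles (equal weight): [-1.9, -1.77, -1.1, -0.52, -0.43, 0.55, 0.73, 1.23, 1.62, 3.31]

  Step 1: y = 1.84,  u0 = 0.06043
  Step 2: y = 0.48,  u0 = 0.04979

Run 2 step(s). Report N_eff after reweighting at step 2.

step 1: w=[0.0000, 0.0000, 0.0000, 0.0000, 0.0000, 0.0007, 0.0048, 0.1967, 0.7977, 0.0001]  mean=1.5384  Neff=1.4814  idx=[7, 7, 8, 8, 8, 8, 8, 8, 8, 8]
step 2: w=[0.4292, 0.4292, 0.0177, 0.0177, 0.0177, 0.0177, 0.0177, 0.0177, 0.0177, 0.0177]  mean=1.2852  Neff=2.6961  idx=[0, 0, 0, 0, 1, 1, 1, 1, 1, 7]

N_eff = 2.6961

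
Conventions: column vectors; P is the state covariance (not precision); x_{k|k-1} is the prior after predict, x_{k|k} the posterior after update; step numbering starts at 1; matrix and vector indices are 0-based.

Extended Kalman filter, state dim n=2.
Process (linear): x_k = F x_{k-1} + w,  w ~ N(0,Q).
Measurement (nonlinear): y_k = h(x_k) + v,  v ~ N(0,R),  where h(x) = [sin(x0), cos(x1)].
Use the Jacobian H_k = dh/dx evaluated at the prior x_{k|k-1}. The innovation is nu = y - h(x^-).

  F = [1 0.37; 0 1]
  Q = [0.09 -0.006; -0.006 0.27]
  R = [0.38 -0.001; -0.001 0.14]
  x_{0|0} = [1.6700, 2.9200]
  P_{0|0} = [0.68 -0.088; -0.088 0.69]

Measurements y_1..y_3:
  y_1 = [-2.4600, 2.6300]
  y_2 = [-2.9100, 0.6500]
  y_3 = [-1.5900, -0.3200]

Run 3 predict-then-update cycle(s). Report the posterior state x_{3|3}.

step 1: x^-=[2.7504, 2.9200]  P^-=[0.7993 0.1613; 0.1613 0.9600]  H_jac=[-0.9245 0.0000; 0.0000 -0.2198]  S=[1.0631 0.0318; 0.0318 0.1864]  K=[-0.6929 -0.0721; -0.1070 -1.1139]  nu=[-2.8413, 3.6055]  x^+=[4.4593, -0.7922]  P^+=[0.2847 0.0428; 0.0428 0.7090]
step 2: x^-=[4.1662, -0.7922]  P^-=[0.5035 0.2991; 0.2991 0.9790]  H_jac=[-0.5195 0.0000; 0.0000 0.7119]  S=[0.5158 -0.1116; -0.1116 0.6361]  K=[-0.4517 0.2555; -0.0667 1.0839]  nu=[-2.0555, -0.0523]  x^+=[5.0813, -0.7118]  P^+=[0.3309 0.0509; 0.0509 0.2133]
step 3: x^-=[4.8179, -0.7118]  P^-=[0.4878 0.1238; 0.1238 0.4833]  H_jac=[0.1054 0.0000; 0.0000 0.6532]  S=[0.3854 0.0075; 0.0075 0.3462]  K=[0.1288 0.2308; 0.0161 0.9115]  nu=[-0.5956, -1.0772]  x^+=[4.4926, -1.7032]  P^+=[0.4625 0.0493; 0.0493 0.1953]

x_post = [4.4926, -1.7032]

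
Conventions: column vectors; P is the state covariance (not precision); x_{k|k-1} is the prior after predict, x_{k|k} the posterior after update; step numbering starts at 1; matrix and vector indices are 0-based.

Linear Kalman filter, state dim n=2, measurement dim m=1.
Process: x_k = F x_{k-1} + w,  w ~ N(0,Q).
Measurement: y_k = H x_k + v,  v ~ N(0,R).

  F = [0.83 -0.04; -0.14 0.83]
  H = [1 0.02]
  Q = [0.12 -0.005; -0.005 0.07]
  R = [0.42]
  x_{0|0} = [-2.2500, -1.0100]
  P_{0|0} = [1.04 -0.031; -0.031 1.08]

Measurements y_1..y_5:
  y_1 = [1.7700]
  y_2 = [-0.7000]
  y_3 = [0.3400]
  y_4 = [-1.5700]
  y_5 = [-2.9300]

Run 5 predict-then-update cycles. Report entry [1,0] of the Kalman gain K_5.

K[1,0] = -0.1081

step 1: x^-=[-1.8271, -0.5233]  P^-=[0.8402 -0.1832; -0.1832 0.8416]  S=[1.2532]  K=[0.6675; -0.1328]  nu=[3.6076]  x^+=[0.5810, -1.0023]  P^+=[0.2818 -0.0722; -0.0722 0.8195]
step 2: x^-=[0.5224, -0.9133]  P^-=[0.3202 -0.1151; -0.1151 0.6569]  S=[0.7359]  K=[0.4320; -0.1385]  nu=[-1.2041]  x^+=[0.0021, -0.7465]  P^+=[0.1829 -0.0710; -0.0710 0.6427]
step 3: x^-=[0.0316, -0.6199]  P^-=[0.2517 -0.0969; -0.0969 0.5329]  S=[0.6681]  K=[0.3739; -0.1291]  nu=[0.3208]  x^+=[0.1516, -0.6613]  P^+=[0.1583 -0.0647; -0.0647 0.5217]
step 4: x^-=[0.1523, -0.5701]  P^-=[0.2342 -0.0856; -0.0856 0.4476]  S=[0.6510]  K=[0.3572; -0.1178]  nu=[-1.7109]  x^+=[-0.4588, -0.3686]  P^+=[0.1512 -0.0582; -0.0582 0.4385]
step 5: x^-=[-0.3660, -0.2417]  P^-=[0.2287 -0.0776; -0.0776 0.3886]  S=[0.6458]  K=[0.3518; -0.1081]  nu=[-2.5591]  x^+=[-1.2663, 0.0349]  P^+=[0.1488 -0.0530; -0.0530 0.3810]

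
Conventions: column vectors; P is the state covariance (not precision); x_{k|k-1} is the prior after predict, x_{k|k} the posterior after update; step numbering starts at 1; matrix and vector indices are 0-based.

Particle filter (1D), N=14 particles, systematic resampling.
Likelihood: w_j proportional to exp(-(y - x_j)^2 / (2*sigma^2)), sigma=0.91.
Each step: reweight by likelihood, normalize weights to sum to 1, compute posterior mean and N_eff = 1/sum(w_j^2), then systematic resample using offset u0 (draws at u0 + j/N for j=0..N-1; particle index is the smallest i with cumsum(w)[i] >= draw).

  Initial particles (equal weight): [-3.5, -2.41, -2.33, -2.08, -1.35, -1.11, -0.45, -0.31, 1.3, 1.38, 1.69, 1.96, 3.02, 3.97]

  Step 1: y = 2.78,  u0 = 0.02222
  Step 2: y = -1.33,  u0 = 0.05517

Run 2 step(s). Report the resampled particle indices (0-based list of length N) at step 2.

step 1: w=[0.0000, 0.0000, 0.0000, 0.0000, 0.0000, 0.0000, 0.0006, 0.0010, 0.0853, 0.0980, 0.1563, 0.2133, 0.3092, 0.1362]  mean=2.4023  Neff=4.9753  idx=[8, 9, 9, 10, 10, 11, 11, 11, 12, 12, 12, 12, 13, 13]
step 2: w=[0.2976, 0.2299, 0.2299, 0.0787, 0.0787, 0.0281, 0.0281, 0.0281, 0.0002, 0.0002, 0.0002, 0.0002, 0.0000, 0.0000]  mean=1.4553  Neff=4.7837  idx=[0, 0, 0, 0, 1, 1, 1, 2, 2, 2, 3, 4, 4, 7]

resampled_idx = [0, 0, 0, 0, 1, 1, 1, 2, 2, 2, 3, 4, 4, 7]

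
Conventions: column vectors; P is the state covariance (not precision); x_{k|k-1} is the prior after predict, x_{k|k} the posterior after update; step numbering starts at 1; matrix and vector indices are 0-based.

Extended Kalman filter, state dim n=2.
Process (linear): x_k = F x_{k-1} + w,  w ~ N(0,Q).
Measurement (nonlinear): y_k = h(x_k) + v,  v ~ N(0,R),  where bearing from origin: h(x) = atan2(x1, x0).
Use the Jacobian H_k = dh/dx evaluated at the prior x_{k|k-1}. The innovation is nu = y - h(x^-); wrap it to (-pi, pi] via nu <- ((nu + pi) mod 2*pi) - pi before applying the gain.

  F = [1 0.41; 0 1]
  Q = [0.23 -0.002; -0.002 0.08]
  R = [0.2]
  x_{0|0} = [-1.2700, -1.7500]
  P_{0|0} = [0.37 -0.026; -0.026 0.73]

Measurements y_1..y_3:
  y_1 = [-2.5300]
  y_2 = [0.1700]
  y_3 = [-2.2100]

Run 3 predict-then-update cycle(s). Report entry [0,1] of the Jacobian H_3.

step 1: x^-=[-1.9875, -1.7500]  P^-=[0.7014 0.2713; 0.2713 0.8100]  H_jac=[0.2495 -0.2834]  S=[0.2704]  K=[0.3630; -0.5987]  nu=[-0.1103]  x^+=[-2.0276, -1.6839]  P^+=[0.6658 0.3301; 0.3301 0.7131]
step 2: x^-=[-2.7180, -1.6839]  P^-=[1.2863 0.6204; 0.6204 0.7931]  H_jac=[0.1647 -0.2659]  S=[0.2366]  K=[0.1983; -0.4592]  nu=[2.7569]  x^+=[-2.1712, -2.9500]  P^+=[1.2770 0.6420; 0.6420 0.7432]
step 3: x^-=[-3.3807, -2.9500]  P^-=[2.1583 0.9447; 0.9447 0.8232]  H_jac=[0.1465 -0.1679]  S=[0.2231]  K=[0.7066; 0.0009]  nu=[0.2141]  x^+=[-3.2294, -2.9498]  P^+=[2.0469 0.9445; 0.9445 0.8232]

H_jac[0,1] = -0.1679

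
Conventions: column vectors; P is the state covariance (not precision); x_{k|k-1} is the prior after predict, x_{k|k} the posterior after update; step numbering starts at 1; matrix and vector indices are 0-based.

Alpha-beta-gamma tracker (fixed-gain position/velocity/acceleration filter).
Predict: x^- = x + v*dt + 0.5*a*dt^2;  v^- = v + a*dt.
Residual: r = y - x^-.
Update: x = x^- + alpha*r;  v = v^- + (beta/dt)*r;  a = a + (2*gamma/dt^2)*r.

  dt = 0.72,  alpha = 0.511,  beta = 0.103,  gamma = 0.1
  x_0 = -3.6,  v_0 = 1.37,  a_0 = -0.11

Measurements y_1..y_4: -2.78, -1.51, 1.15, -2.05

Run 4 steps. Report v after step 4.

step 1: x_pred=-2.6421  r=-0.1379  x^+=-2.7126  v^+=1.2711  a^+=-0.1632
step 2: x_pred=-1.8397  r=0.3297  x^+=-1.6712  v^+=1.2007  a^+=-0.0360
step 3: x_pred=-0.8160  r=1.9660  x^+=0.1886  v^+=1.4561  a^+=0.7225
step 4: x_pred=1.4243  r=-3.4743  x^+=-0.3511  v^+=1.4793  a^+=-0.6179

v_post = 1.4793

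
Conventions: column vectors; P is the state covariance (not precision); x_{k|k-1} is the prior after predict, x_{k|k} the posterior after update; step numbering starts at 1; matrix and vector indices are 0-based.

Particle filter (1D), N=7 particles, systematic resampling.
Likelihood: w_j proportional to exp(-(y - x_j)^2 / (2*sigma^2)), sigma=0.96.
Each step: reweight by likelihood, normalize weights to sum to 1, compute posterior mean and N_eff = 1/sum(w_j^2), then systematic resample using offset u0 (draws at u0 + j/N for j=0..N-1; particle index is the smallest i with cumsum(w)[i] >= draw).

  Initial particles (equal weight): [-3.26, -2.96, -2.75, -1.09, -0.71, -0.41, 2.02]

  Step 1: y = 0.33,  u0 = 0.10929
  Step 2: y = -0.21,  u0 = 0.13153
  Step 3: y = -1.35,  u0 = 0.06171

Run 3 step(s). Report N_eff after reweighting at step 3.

step 1: w=[0.0005, 0.0015, 0.0031, 0.1804, 0.2996, 0.4003, 0.1144]  mean=-0.3572  Neff=3.3815  idx=[3, 4, 4, 5, 5, 5, 6]
step 2: w=[0.1215, 0.1615, 0.1615, 0.1810, 0.1810, 0.1810, 0.0125]  mean=-0.5593  Neff=6.0468  idx=[1, 1, 2, 3, 4, 5, 6]
step 3: w=[0.1879, 0.1879, 0.1879, 0.1453, 0.1453, 0.1453, 0.0005]  mean=-0.5779  Neff=5.9093  idx=[0, 1, 1, 2, 3, 4, 5]

N_eff = 5.9093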